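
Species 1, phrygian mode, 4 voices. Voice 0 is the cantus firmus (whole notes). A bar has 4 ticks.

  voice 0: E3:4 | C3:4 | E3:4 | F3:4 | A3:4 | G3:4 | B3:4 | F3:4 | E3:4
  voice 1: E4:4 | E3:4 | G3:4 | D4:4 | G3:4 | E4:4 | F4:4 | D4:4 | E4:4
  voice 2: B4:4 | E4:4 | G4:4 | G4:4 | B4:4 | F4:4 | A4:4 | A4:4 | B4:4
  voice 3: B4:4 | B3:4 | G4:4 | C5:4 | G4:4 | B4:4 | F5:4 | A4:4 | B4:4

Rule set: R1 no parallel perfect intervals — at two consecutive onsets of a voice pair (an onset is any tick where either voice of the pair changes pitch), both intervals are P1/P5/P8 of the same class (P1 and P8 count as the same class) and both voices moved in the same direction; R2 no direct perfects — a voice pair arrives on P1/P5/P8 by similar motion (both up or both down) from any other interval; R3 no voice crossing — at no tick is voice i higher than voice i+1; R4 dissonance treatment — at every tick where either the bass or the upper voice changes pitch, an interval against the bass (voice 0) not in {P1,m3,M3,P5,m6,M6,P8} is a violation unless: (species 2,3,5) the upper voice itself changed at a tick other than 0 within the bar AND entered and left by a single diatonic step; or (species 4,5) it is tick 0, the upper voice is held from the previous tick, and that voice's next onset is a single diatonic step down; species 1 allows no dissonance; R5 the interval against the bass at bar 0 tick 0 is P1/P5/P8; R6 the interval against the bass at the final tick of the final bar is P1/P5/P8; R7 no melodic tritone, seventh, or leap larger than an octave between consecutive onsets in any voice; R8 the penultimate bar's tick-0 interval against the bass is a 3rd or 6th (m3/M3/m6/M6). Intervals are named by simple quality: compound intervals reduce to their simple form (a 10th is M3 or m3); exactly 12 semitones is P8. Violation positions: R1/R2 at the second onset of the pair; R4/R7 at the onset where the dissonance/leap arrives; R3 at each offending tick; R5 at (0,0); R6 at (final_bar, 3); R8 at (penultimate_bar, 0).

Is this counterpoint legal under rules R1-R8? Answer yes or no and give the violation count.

bar 0: v0=E3 v1=E4 v2=B4 v3=B4 (P5)
bar 1: v0=C3 v1=E3 v2=E4 v3=B3 (M7)
bar 2: v0=E3 v1=G3 v2=G4 v3=G4 (m3)
bar 3: v0=F3 v1=D4 v2=G4 v3=C5 (P5)
bar 4: v0=A3 v1=G3 v2=B4 v3=G4 (m7)
bar 5: v0=G3 v1=E4 v2=F4 v3=B4 (M3)
bar 6: v0=B3 v1=F4 v2=A4 v3=F5 (TT)
bar 7: v0=F3 v1=D4 v2=A4 v3=A4 (M3)
bar 8: v0=E3 v1=E4 v2=B4 v3=B4 (P5)
  R1 @ bar1.0: E4/B4 P5 -> E3/B3 P5 similar
  R2 @ bar1.0: E4/B4 P5 -> E3/E4 P8 similar
  R3 @ bar1.0: E4 above B3
  R4 @ bar1.0: C3/B3 M7 untreated
  R3 @ bar1.1: E4 above B3
  R3 @ bar1.2: E4 above B3
  R3 @ bar1.3: E4 above B3
  R1 @ bar2.0: E3/E4 P8 -> G3/G4 P8 similar
  R2 @ bar2.0: E3/B3 P5 -> G3/G4 P8 similar
  R2 @ bar2.0: E4/B3 P4 -> G4/G4 P1 similar
  R2 @ bar3.0: E3/G4 m3 -> F3/C5 P5 similar
  R4 @ bar3.0: F3/G4 M2 untreated
  R2 @ bar4.0: D4/C5 m7 -> G3/G4 P8 similar
  R3 @ bar4.0: A3 above G3
  R3 @ bar4.0: B4 above G4
  R4 @ bar4.0: A3/G3 M2 untreated
  R4 @ bar4.0: A3/B4 M2 untreated
  R4 @ bar4.0: A3/G4 m7 untreated
  R3 @ bar4.1: A3 above G3
  R3 @ bar4.1: B4 above G4
  R3 @ bar4.2: A3 above G3
  R3 @ bar4.2: B4 above G4
  R3 @ bar4.3: A3 above G3
  R3 @ bar4.3: B4 above G4
  R2 @ bar5.0: G3/G4 P8 -> E4/B4 P5 similar
  R4 @ bar5.0: G3/F4 m7 untreated
  R7 @ bar5.0: B4->F4 leap 6st
  R2 @ bar6.0: E4/B4 P5 -> F4/F5 P8 similar
  R4 @ bar6.0: B3/F4 TT untreated
  R4 @ bar6.0: B3/A4 m7 untreated
  R4 @ bar6.0: B3/F5 TT untreated
  R7 @ bar6.0: B4->F5 leap 6st
  R2 @ bar7.0: F4/F5 P8 -> D4/A4 P5 similar
  R7 @ bar7.0: B3->F3 leap 6st
  R1 @ bar8.0: D4/A4 P5 -> E4/B4 P5 similar
  R1 @ bar8.0: D4/A4 P5 -> E4/B4 P5 similar
  R1 @ bar8.0: A4/A4 P1 -> B4/B4 P1 similar

No (37 violations)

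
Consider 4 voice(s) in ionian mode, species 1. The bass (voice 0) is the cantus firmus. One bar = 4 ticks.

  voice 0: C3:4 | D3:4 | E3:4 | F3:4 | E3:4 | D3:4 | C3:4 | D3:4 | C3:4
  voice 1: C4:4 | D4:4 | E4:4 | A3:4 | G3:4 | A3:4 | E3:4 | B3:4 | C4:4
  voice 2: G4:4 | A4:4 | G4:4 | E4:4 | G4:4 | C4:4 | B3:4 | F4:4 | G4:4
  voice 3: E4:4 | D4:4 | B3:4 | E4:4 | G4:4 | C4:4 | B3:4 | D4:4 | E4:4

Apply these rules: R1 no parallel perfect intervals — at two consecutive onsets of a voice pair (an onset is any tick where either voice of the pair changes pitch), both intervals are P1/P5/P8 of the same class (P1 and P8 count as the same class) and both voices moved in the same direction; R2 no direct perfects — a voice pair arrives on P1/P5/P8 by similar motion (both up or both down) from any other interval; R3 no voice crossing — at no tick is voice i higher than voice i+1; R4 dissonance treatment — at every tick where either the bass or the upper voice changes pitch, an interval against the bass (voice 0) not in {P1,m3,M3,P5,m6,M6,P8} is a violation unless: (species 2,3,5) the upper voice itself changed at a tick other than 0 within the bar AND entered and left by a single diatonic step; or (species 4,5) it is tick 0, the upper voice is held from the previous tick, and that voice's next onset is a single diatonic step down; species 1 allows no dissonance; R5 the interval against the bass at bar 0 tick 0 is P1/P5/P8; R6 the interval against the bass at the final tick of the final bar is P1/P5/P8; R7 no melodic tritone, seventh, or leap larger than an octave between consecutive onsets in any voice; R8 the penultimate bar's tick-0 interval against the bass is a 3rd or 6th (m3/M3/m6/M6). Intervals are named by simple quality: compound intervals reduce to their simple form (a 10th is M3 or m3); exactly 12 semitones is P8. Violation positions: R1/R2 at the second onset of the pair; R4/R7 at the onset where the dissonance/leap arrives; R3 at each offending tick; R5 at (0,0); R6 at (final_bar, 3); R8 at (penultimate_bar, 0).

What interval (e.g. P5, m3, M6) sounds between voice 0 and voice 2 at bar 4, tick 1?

voice 0=E3 voice 2=G4 -> m3

m3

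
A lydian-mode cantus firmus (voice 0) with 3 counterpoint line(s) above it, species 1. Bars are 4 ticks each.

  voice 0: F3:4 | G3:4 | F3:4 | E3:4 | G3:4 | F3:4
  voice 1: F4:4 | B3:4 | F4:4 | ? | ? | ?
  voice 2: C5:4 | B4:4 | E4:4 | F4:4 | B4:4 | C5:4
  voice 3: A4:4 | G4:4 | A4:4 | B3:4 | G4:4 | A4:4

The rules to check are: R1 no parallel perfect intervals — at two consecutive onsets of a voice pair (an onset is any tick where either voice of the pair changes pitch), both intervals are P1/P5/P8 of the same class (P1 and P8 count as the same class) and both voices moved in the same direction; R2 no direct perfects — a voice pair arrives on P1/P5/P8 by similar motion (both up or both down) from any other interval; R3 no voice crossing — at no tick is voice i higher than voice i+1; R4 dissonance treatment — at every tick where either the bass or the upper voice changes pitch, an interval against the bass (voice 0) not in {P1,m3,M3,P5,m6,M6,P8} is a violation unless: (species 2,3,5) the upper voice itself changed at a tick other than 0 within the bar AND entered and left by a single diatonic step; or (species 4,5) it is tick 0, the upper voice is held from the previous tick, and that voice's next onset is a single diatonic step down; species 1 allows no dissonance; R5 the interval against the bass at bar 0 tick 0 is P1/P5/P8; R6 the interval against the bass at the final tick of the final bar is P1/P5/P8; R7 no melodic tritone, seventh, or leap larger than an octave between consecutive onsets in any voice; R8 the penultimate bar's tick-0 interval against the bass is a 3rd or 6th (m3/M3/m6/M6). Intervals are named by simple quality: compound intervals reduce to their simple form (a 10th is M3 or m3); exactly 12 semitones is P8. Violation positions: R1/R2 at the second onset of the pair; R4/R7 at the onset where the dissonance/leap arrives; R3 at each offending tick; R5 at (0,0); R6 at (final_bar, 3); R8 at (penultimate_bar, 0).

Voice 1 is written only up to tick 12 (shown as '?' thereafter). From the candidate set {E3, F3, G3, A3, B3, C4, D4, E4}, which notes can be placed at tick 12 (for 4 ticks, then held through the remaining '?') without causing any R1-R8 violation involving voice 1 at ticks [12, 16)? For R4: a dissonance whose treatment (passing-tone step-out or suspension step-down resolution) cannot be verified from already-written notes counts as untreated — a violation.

E3: violates R1,R2,R7
F3: violates R4
G3: violates R7
A3: violates R4
B3: violates R2,R7
C4: legal
D4: violates R4
E4: violates R1

{C4}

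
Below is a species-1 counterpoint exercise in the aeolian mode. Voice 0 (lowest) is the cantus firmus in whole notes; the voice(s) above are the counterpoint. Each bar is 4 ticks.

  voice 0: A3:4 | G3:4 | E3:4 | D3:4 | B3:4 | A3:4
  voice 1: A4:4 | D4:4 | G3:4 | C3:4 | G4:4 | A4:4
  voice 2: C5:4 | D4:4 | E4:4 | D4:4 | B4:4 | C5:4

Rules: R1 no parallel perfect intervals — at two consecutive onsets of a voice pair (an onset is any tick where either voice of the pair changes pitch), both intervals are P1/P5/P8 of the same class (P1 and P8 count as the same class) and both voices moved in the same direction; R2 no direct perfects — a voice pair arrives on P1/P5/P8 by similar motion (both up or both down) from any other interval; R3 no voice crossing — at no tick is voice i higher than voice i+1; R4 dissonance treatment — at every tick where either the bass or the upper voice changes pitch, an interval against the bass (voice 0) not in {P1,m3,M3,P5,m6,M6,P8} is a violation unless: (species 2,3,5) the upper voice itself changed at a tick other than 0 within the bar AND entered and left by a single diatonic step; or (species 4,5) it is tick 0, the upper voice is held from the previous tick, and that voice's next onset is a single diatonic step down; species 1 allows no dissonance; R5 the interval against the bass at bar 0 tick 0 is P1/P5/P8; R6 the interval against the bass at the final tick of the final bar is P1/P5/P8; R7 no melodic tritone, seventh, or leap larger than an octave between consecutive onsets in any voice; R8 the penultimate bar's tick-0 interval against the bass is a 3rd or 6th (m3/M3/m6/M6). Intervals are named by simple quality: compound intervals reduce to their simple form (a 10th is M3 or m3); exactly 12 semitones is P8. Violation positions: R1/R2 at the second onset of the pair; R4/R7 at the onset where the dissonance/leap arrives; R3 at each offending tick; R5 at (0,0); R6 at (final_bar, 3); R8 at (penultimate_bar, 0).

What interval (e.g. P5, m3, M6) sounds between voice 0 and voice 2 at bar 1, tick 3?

voice 0=G3 voice 2=D4 -> P5

P5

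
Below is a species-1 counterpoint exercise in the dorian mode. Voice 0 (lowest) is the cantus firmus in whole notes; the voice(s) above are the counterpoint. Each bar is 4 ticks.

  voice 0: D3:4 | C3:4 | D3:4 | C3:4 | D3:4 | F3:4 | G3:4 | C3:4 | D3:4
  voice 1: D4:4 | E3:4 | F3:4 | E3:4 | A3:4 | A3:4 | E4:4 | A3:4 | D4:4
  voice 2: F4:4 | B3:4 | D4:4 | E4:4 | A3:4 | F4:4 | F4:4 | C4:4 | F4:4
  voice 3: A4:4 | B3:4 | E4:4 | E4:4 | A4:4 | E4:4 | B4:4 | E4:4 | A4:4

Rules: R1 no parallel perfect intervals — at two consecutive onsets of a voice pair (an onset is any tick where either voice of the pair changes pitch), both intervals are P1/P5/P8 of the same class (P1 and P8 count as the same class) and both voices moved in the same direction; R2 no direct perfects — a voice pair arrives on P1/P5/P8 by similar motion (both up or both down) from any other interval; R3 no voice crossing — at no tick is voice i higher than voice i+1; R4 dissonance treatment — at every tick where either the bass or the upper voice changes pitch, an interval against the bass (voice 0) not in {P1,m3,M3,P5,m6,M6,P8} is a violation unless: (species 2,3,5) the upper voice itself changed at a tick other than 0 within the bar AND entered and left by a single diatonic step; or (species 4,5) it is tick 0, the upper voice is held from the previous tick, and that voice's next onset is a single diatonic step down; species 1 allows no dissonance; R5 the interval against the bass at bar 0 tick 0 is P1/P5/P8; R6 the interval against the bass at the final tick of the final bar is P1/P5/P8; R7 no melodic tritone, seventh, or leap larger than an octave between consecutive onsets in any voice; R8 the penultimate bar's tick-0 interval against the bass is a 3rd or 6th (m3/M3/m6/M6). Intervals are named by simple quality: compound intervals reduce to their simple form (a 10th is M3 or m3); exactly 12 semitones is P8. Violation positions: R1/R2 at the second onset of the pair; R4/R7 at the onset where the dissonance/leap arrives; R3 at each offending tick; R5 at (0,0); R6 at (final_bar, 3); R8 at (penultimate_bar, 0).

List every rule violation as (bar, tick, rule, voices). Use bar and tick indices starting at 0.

bar 0: v0=D3 v1=D4 v2=F4 v3=A4 downbeat P5
bar 1: v0=C3 v1=E3 v2=B3 v3=B3 downbeat M7
bar 2: v0=D3 v1=F3 v2=D4 v3=E4 downbeat M2
bar 3: v0=C3 v1=E3 v2=E4 v3=E4 downbeat M3
bar 4: v0=D3 v1=A3 v2=A3 v3=A4 downbeat P5
bar 5: v0=F3 v1=A3 v2=F4 v3=E4 downbeat M7
bar 6: v0=G3 v1=E4 v2=F4 v3=B4 downbeat M3
bar 7: v0=C3 v1=A3 v2=C4 v3=E4 downbeat M3
bar 8: v0=D3 v1=D4 v2=F4 v3=A4 downbeat P5
  -> R5 @ bar 0 tick 0 v(0, 2): opens on m3
  -> R1 @ bar 1 tick 0 v(1, 3): D4/A4 P5 -> E3/B3 P5 similar
  -> R2 @ bar 1 tick 0 v(1, 2): D4/F4 m3 -> E3/B3 P5 similar
  -> R2 @ bar 1 tick 0 v(2, 3): F4/A4 M3 -> B3/B3 P1 similar
  -> R4 @ bar 1 tick 0 v(0, 2): C3/B3 M7 untreated
  -> R4 @ bar 1 tick 0 v(0, 3): C3/B3 M7 untreated
  -> R7 @ bar 1 tick 0 v(1,): D4->E3 leap 10st
  -> R7 @ bar 1 tick 0 v(2,): F4->B3 leap 6st
  -> R7 @ bar 1 tick 0 v(3,): A4->B3 leap 10st
  -> R2 @ bar 2 tick 0 v(0, 2): C3/B3 M7 -> D3/D4 P8 similar
  -> R4 @ bar 2 tick 0 v(0, 3): D3/E4 M2 untreated
  -> R1 @ bar 4 tick 0 v(1, 3): E3/E4 P8 -> A3/A4 P8 similar
  -> R2 @ bar 4 tick 0 v(0, 1): C3/E3 M3 -> D3/A3 P5 similar
  -> R2 @ bar 4 tick 0 v(0, 3): C3/E4 M3 -> D3/A4 P5 similar
  -> R2 @ bar 5 tick 0 v(0, 2): D3/A3 P5 -> F3/F4 P8 similar
  -> R3 @ bar 5 tick 0 v(2, 3): F4 above E4
  -> R4 @ bar 5 tick 0 v(0, 3): F3/E4 M7 untreated
  -> R3 @ bar 5 tick 1 v(2, 3): F4 above E4
  -> R3 @ bar 5 tick 2 v(2, 3): F4 above E4
  -> R3 @ bar 5 tick 3 v(2, 3): F4 above E4
  -> R1 @ bar 6 tick 0 v(1, 3): A3/E4 P5 -> E4/B4 P5 similar
  -> R4 @ bar 6 tick 0 v(0, 2): G3/F4 m7 untreated
  -> R1 @ bar 7 tick 0 v(1, 3): E4/B4 P5 -> A3/E4 P5 similar
  -> R2 @ bar 7 tick 0 v(0, 2): G3/F4 m7 -> C3/C4 P8 similar
  -> R8 @ bar 7 tick 0 v(0, 2): penult P8 not 3rd/6th
  -> R1 @ bar 8 tick 0 v(1, 3): A3/E4 P5 -> D4/A4 P5 similar
  -> R2 @ bar 8 tick 0 v(0, 1): C3/A3 M6 -> D3/D4 P8 similar
  -> R2 @ bar 8 tick 0 v(0, 3): C3/E4 M3 -> D3/A4 P5 similar
  -> R6 @ bar 8 tick 3 v(0, 2): closes on m3

(0, 0, R5, (0, 2))
(1, 0, R1, (1, 3))
(1, 0, R2, (1, 2))
(1, 0, R2, (2, 3))
(1, 0, R4, (0, 2))
(1, 0, R4, (0, 3))
(1, 0, R7, (1,))
(1, 0, R7, (2,))
(1, 0, R7, (3,))
(2, 0, R2, (0, 2))
(2, 0, R4, (0, 3))
(4, 0, R1, (1, 3))
(4, 0, R2, (0, 1))
(4, 0, R2, (0, 3))
(5, 0, R2, (0, 2))
(5, 0, R3, (2, 3))
(5, 0, R4, (0, 3))
(5, 1, R3, (2, 3))
(5, 2, R3, (2, 3))
(5, 3, R3, (2, 3))
(6, 0, R1, (1, 3))
(6, 0, R4, (0, 2))
(7, 0, R1, (1, 3))
(7, 0, R2, (0, 2))
(7, 0, R8, (0, 2))
(8, 0, R1, (1, 3))
(8, 0, R2, (0, 1))
(8, 0, R2, (0, 3))
(8, 3, R6, (0, 2))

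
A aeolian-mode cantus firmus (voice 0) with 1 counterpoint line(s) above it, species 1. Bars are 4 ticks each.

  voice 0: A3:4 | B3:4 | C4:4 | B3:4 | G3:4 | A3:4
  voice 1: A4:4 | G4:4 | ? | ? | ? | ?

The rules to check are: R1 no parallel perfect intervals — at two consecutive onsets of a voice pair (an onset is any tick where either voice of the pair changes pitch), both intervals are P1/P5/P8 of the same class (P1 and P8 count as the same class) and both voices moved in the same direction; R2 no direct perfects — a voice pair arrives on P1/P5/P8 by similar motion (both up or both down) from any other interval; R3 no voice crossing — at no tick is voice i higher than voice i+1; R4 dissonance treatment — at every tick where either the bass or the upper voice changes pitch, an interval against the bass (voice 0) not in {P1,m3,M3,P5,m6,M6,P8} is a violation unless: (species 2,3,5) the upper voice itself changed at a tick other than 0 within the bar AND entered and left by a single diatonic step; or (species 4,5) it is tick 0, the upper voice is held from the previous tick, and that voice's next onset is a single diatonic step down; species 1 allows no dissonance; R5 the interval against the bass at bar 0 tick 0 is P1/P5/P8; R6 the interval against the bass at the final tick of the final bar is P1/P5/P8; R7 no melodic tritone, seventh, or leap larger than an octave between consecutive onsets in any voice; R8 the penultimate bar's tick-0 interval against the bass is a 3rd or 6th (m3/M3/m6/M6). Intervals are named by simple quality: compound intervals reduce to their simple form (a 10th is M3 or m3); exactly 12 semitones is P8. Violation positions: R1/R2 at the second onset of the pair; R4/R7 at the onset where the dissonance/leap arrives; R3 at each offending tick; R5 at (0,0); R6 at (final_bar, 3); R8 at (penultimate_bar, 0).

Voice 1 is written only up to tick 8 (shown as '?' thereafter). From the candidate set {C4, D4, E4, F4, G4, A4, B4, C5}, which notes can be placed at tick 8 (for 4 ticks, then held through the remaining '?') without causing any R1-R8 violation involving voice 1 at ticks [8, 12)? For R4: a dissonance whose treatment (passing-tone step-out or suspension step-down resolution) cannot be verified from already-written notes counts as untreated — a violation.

{A4, C4, E4, G4}

C4: legal
D4: violates R4
E4: legal
F4: violates R4
G4: legal
A4: legal
B4: violates R4
C5: violates R2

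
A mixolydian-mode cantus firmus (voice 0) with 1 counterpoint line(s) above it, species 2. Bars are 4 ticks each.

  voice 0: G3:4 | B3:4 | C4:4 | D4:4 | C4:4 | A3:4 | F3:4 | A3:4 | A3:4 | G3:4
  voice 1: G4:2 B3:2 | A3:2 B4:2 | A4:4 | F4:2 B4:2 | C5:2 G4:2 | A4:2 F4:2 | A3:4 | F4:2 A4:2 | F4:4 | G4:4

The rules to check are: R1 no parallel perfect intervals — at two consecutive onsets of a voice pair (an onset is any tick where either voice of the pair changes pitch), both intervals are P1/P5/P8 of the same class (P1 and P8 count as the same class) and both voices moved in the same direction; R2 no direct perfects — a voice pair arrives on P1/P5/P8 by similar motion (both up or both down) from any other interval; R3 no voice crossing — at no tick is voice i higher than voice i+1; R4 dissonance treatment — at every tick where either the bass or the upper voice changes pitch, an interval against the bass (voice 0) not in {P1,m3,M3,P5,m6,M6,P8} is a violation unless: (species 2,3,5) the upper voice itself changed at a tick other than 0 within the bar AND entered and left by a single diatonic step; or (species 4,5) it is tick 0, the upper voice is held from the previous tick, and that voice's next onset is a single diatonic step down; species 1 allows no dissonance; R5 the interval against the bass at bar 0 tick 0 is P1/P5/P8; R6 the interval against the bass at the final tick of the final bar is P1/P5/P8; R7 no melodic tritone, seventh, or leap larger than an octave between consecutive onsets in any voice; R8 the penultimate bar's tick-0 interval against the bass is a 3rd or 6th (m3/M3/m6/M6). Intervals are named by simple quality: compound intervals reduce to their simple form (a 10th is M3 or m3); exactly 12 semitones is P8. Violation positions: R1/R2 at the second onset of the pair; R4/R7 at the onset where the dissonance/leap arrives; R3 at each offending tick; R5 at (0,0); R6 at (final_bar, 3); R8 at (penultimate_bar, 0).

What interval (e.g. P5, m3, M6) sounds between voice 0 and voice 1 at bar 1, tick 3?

P8

voice 0=B3 voice 1=B4 -> P8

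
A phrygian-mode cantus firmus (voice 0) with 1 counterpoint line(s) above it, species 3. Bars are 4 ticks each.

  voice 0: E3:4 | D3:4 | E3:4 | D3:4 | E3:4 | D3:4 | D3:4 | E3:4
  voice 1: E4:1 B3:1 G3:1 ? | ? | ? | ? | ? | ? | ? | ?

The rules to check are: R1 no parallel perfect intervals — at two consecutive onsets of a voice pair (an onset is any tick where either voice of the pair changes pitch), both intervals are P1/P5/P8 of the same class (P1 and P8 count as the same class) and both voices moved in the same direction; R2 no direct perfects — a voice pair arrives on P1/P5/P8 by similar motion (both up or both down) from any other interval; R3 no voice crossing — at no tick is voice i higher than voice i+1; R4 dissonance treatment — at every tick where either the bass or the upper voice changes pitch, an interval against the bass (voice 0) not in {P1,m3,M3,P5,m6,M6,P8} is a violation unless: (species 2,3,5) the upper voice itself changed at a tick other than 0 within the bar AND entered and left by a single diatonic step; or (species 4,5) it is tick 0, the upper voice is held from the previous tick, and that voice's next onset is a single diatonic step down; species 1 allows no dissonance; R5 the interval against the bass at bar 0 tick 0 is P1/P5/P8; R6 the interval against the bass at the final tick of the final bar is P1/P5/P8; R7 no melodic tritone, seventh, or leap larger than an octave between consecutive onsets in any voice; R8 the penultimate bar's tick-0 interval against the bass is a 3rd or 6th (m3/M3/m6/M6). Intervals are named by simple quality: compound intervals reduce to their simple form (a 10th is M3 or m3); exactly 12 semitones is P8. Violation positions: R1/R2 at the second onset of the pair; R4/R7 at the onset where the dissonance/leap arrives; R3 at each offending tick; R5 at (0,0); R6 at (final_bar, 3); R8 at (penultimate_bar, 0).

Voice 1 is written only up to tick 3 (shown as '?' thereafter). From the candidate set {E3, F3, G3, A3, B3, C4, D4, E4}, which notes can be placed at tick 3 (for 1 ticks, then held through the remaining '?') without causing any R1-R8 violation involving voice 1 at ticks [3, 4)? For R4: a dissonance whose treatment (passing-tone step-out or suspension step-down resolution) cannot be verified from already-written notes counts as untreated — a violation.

{B3, C4, E3, E4, G3}

E3: legal
F3: violates R4
G3: legal
A3: violates R4
B3: legal
C4: legal
D4: violates R4
E4: legal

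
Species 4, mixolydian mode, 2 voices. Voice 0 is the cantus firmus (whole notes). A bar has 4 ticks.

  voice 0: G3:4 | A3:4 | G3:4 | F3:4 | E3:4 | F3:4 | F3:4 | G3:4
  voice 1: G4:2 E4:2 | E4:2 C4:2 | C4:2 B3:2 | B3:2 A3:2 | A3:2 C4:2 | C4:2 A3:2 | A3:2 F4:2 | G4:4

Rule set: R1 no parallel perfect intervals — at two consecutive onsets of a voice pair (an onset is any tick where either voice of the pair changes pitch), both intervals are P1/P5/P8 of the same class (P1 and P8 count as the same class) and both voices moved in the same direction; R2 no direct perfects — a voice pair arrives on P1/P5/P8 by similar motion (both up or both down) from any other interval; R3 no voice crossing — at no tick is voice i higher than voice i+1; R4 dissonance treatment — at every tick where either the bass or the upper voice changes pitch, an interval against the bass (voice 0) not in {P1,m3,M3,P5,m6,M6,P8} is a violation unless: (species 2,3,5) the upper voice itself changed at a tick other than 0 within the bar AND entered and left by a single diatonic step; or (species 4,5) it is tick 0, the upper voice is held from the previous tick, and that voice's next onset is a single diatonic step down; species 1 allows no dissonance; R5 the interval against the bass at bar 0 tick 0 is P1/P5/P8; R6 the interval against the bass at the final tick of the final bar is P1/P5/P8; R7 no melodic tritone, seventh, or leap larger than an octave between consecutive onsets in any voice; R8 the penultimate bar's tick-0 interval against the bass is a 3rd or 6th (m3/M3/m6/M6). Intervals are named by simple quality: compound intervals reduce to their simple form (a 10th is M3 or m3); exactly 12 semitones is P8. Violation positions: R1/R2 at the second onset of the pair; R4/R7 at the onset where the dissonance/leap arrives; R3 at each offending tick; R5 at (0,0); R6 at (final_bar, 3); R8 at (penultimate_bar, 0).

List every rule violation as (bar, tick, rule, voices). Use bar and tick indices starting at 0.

bar 0: v0=G3 v1=G4 downbeat P8
bar 1: v0=A3 v1=E4 downbeat P5
bar 2: v0=G3 v1=C4 downbeat P4
bar 3: v0=F3 v1=B3 downbeat TT
bar 4: v0=E3 v1=A3 downbeat P4
bar 5: v0=F3 v1=C4 downbeat P5
bar 6: v0=F3 v1=A3 downbeat M3
bar 7: v0=G3 v1=G4 downbeat P8
  -> R4 @ bar 4 tick 0 v(0, 1): E3/A3 P4 untreated
  -> R1 @ bar 7 tick 0 v(0, 1): F3/F4 P8 -> G3/G4 P8 similar

(4, 0, R4, (0, 1))
(7, 0, R1, (0, 1))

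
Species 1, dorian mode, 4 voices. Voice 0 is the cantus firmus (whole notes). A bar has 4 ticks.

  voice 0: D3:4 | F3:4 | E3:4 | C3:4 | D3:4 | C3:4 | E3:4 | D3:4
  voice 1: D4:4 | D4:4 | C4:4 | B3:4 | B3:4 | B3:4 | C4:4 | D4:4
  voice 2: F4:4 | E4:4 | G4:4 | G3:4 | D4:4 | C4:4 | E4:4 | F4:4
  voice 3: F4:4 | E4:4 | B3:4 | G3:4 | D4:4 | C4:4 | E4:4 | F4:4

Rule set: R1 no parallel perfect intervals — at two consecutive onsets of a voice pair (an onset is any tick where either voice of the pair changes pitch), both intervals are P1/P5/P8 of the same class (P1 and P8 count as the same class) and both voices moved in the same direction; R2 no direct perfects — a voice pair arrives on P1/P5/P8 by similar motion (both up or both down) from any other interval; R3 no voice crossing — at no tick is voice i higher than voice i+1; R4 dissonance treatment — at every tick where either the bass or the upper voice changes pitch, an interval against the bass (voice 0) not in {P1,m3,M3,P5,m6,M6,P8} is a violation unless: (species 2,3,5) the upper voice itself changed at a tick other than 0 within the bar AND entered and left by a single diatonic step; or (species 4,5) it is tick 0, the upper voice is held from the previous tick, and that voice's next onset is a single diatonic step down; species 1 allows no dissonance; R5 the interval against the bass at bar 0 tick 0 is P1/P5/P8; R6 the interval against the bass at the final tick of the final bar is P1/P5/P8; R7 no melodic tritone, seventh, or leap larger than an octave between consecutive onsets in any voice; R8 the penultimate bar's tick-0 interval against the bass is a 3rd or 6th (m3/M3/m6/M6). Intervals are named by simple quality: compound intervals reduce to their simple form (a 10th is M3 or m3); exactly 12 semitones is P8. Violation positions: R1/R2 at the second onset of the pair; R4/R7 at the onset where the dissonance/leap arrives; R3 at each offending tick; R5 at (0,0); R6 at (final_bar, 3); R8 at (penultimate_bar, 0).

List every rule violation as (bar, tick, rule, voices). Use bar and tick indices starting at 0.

(0, 0, R5, (0, 2))
(0, 0, R5, (0, 3))
(1, 0, R1, (2, 3))
(1, 0, R4, (0, 2))
(1, 0, R4, (0, 3))
(2, 0, R2, (0, 3))
(2, 0, R3, (2, 3))
(2, 1, R3, (2, 3))
(2, 2, R3, (2, 3))
(2, 3, R3, (2, 3))
(3, 0, R1, (0, 3))
(3, 0, R2, (0, 2))
(3, 0, R2, (2, 3))
(3, 0, R3, (1, 2))
(3, 0, R4, (0, 1))
(3, 1, R3, (1, 2))
(3, 2, R3, (1, 2))
(3, 3, R3, (1, 2))
(4, 0, R1, (2, 3))
(4, 0, R2, (0, 2))
(4, 0, R2, (0, 3))
(5, 0, R1, (0, 2))
(5, 0, R1, (0, 3))
(5, 0, R1, (2, 3))
(5, 0, R4, (0, 1))
(6, 0, R1, (0, 2))
(6, 0, R1, (0, 3))
(6, 0, R1, (2, 3))
(6, 0, R8, (0, 2))
(6, 0, R8, (0, 3))
(7, 0, R1, (2, 3))
(7, 3, R6, (0, 2))
(7, 3, R6, (0, 3))

bar 0: v0=D3 v1=D4 v2=F4 v3=F4 downbeat m3
bar 1: v0=F3 v1=D4 v2=E4 v3=E4 downbeat M7
bar 2: v0=E3 v1=C4 v2=G4 v3=B3 downbeat P5
bar 3: v0=C3 v1=B3 v2=G3 v3=G3 downbeat P5
bar 4: v0=D3 v1=B3 v2=D4 v3=D4 downbeat P8
bar 5: v0=C3 v1=B3 v2=C4 v3=C4 downbeat P8
bar 6: v0=E3 v1=C4 v2=E4 v3=E4 downbeat P8
bar 7: v0=D3 v1=D4 v2=F4 v3=F4 downbeat m3
  -> R5 @ bar 0 tick 0 v(0, 2): opens on m3
  -> R5 @ bar 0 tick 0 v(0, 3): opens on m3
  -> R1 @ bar 1 tick 0 v(2, 3): F4/F4 P1 -> E4/E4 P1 similar
  -> R4 @ bar 1 tick 0 v(0, 2): F3/E4 M7 untreated
  -> R4 @ bar 1 tick 0 v(0, 3): F3/E4 M7 untreated
  -> R2 @ bar 2 tick 0 v(0, 3): F3/E4 M7 -> E3/B3 P5 similar
  -> R3 @ bar 2 tick 0 v(2, 3): G4 above B3
  -> R3 @ bar 2 tick 1 v(2, 3): G4 above B3
  -> R3 @ bar 2 tick 2 v(2, 3): G4 above B3
  -> R3 @ bar 2 tick 3 v(2, 3): G4 above B3
  -> R1 @ bar 3 tick 0 v(0, 3): E3/B3 P5 -> C3/G3 P5 similar
  -> R2 @ bar 3 tick 0 v(0, 2): E3/G4 m3 -> C3/G3 P5 similar
  -> R2 @ bar 3 tick 0 v(2, 3): G4/B3 m6 -> G3/G3 P1 similar
  -> R3 @ bar 3 tick 0 v(1, 2): B3 above G3
  -> R4 @ bar 3 tick 0 v(0, 1): C3/B3 M7 untreated
  -> R3 @ bar 3 tick 1 v(1, 2): B3 above G3
  -> R3 @ bar 3 tick 2 v(1, 2): B3 above G3
  -> R3 @ bar 3 tick 3 v(1, 2): B3 above G3
  -> R1 @ bar 4 tick 0 v(2, 3): G3/G3 P1 -> D4/D4 P1 similar
  -> R2 @ bar 4 tick 0 v(0, 2): C3/G3 P5 -> D3/D4 P8 similar
  -> R2 @ bar 4 tick 0 v(0, 3): C3/G3 P5 -> D3/D4 P8 similar
  -> R1 @ bar 5 tick 0 v(0, 2): D3/D4 P8 -> C3/C4 P8 similar
  -> R1 @ bar 5 tick 0 v(0, 3): D3/D4 P8 -> C3/C4 P8 similar
  -> R1 @ bar 5 tick 0 v(2, 3): D4/D4 P1 -> C4/C4 P1 similar
  -> R4 @ bar 5 tick 0 v(0, 1): C3/B3 M7 untreated
  -> R1 @ bar 6 tick 0 v(0, 2): C3/C4 P8 -> E3/E4 P8 similar
  -> R1 @ bar 6 tick 0 v(0, 3): C3/C4 P8 -> E3/E4 P8 similar
  -> R1 @ bar 6 tick 0 v(2, 3): C4/C4 P1 -> E4/E4 P1 similar
  -> R8 @ bar 6 tick 0 v(0, 2): penult P8 not 3rd/6th
  -> R8 @ bar 6 tick 0 v(0, 3): penult P8 not 3rd/6th
  -> R1 @ bar 7 tick 0 v(2, 3): E4/E4 P1 -> F4/F4 P1 similar
  -> R6 @ bar 7 tick 3 v(0, 2): closes on m3
  -> R6 @ bar 7 tick 3 v(0, 3): closes on m3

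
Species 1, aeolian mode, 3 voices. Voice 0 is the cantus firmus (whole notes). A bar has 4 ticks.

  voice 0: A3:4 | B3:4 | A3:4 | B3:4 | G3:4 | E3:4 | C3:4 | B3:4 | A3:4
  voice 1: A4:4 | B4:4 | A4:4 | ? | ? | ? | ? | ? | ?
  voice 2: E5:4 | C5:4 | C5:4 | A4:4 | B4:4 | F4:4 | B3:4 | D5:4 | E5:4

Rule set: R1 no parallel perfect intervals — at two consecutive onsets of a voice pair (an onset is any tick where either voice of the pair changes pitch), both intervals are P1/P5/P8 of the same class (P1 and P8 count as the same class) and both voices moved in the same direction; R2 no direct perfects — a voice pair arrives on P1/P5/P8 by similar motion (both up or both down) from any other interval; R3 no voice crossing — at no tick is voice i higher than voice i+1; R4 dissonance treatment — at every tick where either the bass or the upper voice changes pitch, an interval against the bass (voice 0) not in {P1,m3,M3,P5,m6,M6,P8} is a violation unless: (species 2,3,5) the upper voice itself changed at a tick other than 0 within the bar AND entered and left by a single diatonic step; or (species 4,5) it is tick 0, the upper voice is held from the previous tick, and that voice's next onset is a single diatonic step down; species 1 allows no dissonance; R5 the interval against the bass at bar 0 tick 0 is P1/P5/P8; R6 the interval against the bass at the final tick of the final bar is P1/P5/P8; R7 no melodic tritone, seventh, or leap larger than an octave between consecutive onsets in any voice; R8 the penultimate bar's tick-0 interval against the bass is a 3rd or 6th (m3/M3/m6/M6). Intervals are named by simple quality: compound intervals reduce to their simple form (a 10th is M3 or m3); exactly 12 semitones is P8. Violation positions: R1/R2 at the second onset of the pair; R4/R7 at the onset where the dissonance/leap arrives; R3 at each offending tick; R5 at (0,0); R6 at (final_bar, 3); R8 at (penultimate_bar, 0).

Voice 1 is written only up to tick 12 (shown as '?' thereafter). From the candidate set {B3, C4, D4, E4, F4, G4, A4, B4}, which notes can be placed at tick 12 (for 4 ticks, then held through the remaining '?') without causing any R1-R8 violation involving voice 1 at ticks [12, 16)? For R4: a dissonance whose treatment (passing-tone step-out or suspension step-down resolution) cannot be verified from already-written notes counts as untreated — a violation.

{G4}

B3: violates R7
C4: violates R4
D4: violates R2
E4: violates R4
F4: violates R4
G4: legal
A4: violates R4
B4: violates R1,R3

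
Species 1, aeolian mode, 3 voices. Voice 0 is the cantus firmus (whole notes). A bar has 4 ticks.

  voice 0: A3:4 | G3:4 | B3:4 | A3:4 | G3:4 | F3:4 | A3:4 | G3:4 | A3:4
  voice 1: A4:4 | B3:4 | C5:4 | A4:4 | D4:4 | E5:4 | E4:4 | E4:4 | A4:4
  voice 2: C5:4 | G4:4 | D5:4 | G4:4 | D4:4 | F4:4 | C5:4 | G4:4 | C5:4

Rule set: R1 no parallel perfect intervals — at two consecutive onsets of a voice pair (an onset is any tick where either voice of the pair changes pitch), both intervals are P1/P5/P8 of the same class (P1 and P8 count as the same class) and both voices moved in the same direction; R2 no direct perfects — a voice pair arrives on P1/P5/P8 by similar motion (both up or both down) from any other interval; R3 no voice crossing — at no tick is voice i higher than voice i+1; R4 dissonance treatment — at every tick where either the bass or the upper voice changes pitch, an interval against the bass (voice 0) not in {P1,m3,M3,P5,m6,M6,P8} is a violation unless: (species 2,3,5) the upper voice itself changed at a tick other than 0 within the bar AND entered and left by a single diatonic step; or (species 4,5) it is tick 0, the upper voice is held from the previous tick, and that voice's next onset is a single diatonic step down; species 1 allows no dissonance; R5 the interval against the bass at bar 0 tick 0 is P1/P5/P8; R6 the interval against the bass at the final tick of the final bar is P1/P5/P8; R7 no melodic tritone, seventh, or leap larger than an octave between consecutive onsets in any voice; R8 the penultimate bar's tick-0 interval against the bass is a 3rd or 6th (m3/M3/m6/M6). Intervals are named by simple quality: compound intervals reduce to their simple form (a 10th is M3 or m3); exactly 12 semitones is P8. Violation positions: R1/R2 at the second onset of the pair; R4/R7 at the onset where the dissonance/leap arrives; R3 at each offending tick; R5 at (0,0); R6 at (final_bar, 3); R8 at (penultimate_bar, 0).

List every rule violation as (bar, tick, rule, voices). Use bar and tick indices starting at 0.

bar 0: v0=A3 v1=A4 v2=C5 downbeat m3
bar 1: v0=G3 v1=B3 v2=G4 downbeat P8
bar 2: v0=B3 v1=C5 v2=D5 downbeat m3
bar 3: v0=A3 v1=A4 v2=G4 downbeat m7
bar 4: v0=G3 v1=D4 v2=D4 downbeat P5
bar 5: v0=F3 v1=E5 v2=F4 downbeat P8
bar 6: v0=A3 v1=E4 v2=C5 downbeat m3
bar 7: v0=G3 v1=E4 v2=G4 downbeat P8
bar 8: v0=A3 v1=A4 v2=C5 downbeat m3
  -> R5 @ bar 0 tick 0 v(0, 2): opens on m3
  -> R2 @ bar 1 tick 0 v(0, 2): A3/C5 m3 -> G3/G4 P8 similar
  -> R7 @ bar 1 tick 0 v(1,): A4->B3 leap 10st
  -> R4 @ bar 2 tick 0 v(0, 1): B3/C5 m2 untreated
  -> R7 @ bar 2 tick 0 v(1,): B3->C5 leap 13st
  -> R2 @ bar 3 tick 0 v(0, 1): B3/C5 m2 -> A3/A4 P8 similar
  -> R3 @ bar 3 tick 0 v(1, 2): A4 above G4
  -> R4 @ bar 3 tick 0 v(0, 2): A3/G4 m7 untreated
  -> R3 @ bar 3 tick 1 v(1, 2): A4 above G4
  -> R3 @ bar 3 tick 2 v(1, 2): A4 above G4
  -> R3 @ bar 3 tick 3 v(1, 2): A4 above G4
  -> R2 @ bar 4 tick 0 v(0, 1): A3/A4 P8 -> G3/D4 P5 similar
  -> R2 @ bar 4 tick 0 v(0, 2): A3/G4 m7 -> G3/D4 P5 similar
  -> R2 @ bar 4 tick 0 v(1, 2): A4/G4 M2 -> D4/D4 P1 similar
  -> R3 @ bar 5 tick 0 v(1, 2): E5 above F4
  -> R4 @ bar 5 tick 0 v(0, 1): F3/E5 M7 untreated
  -> R7 @ bar 5 tick 0 v(1,): D4->E5 leap 14st
  -> R3 @ bar 5 tick 1 v(1, 2): E5 above F4
  -> R3 @ bar 5 tick 2 v(1, 2): E5 above F4
  -> R3 @ bar 5 tick 3 v(1, 2): E5 above F4
  -> R2 @ bar 7 tick 0 v(0, 2): A3/C5 m3 -> G3/G4 P8 similar
  -> R8 @ bar 7 tick 0 v(0, 2): penult P8 not 3rd/6th
  -> R2 @ bar 8 tick 0 v(0, 1): G3/E4 M6 -> A3/A4 P8 similar
  -> R6 @ bar 8 tick 3 v(0, 2): closes on m3

(0, 0, R5, (0, 2))
(1, 0, R2, (0, 2))
(1, 0, R7, (1,))
(2, 0, R4, (0, 1))
(2, 0, R7, (1,))
(3, 0, R2, (0, 1))
(3, 0, R3, (1, 2))
(3, 0, R4, (0, 2))
(3, 1, R3, (1, 2))
(3, 2, R3, (1, 2))
(3, 3, R3, (1, 2))
(4, 0, R2, (0, 1))
(4, 0, R2, (0, 2))
(4, 0, R2, (1, 2))
(5, 0, R3, (1, 2))
(5, 0, R4, (0, 1))
(5, 0, R7, (1,))
(5, 1, R3, (1, 2))
(5, 2, R3, (1, 2))
(5, 3, R3, (1, 2))
(7, 0, R2, (0, 2))
(7, 0, R8, (0, 2))
(8, 0, R2, (0, 1))
(8, 3, R6, (0, 2))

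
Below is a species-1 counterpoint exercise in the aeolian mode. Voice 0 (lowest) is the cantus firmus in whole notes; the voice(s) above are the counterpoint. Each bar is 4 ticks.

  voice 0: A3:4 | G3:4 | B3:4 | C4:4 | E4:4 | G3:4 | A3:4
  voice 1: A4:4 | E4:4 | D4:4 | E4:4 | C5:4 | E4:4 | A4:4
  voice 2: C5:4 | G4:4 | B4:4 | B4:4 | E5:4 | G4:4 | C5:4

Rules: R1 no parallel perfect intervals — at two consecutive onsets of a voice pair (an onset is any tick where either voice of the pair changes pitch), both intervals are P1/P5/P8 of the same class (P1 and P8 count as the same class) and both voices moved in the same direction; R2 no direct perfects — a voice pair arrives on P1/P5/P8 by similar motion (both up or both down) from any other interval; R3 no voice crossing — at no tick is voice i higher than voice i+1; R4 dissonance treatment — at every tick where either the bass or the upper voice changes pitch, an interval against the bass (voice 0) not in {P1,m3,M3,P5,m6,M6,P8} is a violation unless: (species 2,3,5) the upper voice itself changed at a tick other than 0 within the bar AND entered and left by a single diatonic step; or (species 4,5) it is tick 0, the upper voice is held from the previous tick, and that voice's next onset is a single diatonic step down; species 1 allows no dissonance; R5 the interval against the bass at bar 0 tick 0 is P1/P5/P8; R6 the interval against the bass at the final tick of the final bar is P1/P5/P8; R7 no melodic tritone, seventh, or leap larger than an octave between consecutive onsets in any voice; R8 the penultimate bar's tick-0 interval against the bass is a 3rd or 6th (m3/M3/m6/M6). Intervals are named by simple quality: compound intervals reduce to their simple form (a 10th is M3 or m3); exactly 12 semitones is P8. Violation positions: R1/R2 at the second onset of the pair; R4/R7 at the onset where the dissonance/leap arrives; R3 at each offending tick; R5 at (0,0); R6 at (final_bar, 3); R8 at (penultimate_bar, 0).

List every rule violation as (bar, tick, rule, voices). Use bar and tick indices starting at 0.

(0, 0, R5, (0, 2))
(1, 0, R2, (0, 2))
(2, 0, R1, (0, 2))
(3, 0, R4, (0, 2))
(4, 0, R2, (0, 2))
(5, 0, R1, (0, 2))
(5, 0, R8, (0, 2))
(6, 0, R2, (0, 1))
(6, 3, R6, (0, 2))

bar 0: v0=A3 v1=A4 v2=C5 downbeat m3
bar 1: v0=G3 v1=E4 v2=G4 downbeat P8
bar 2: v0=B3 v1=D4 v2=B4 downbeat P8
bar 3: v0=C4 v1=E4 v2=B4 downbeat M7
bar 4: v0=E4 v1=C5 v2=E5 downbeat P8
bar 5: v0=G3 v1=E4 v2=G4 downbeat P8
bar 6: v0=A3 v1=A4 v2=C5 downbeat m3
  -> R5 @ bar 0 tick 0 v(0, 2): opens on m3
  -> R2 @ bar 1 tick 0 v(0, 2): A3/C5 m3 -> G3/G4 P8 similar
  -> R1 @ bar 2 tick 0 v(0, 2): G3/G4 P8 -> B3/B4 P8 similar
  -> R4 @ bar 3 tick 0 v(0, 2): C4/B4 M7 untreated
  -> R2 @ bar 4 tick 0 v(0, 2): C4/B4 M7 -> E4/E5 P8 similar
  -> R1 @ bar 5 tick 0 v(0, 2): E4/E5 P8 -> G3/G4 P8 similar
  -> R8 @ bar 5 tick 0 v(0, 2): penult P8 not 3rd/6th
  -> R2 @ bar 6 tick 0 v(0, 1): G3/E4 M6 -> A3/A4 P8 similar
  -> R6 @ bar 6 tick 3 v(0, 2): closes on m3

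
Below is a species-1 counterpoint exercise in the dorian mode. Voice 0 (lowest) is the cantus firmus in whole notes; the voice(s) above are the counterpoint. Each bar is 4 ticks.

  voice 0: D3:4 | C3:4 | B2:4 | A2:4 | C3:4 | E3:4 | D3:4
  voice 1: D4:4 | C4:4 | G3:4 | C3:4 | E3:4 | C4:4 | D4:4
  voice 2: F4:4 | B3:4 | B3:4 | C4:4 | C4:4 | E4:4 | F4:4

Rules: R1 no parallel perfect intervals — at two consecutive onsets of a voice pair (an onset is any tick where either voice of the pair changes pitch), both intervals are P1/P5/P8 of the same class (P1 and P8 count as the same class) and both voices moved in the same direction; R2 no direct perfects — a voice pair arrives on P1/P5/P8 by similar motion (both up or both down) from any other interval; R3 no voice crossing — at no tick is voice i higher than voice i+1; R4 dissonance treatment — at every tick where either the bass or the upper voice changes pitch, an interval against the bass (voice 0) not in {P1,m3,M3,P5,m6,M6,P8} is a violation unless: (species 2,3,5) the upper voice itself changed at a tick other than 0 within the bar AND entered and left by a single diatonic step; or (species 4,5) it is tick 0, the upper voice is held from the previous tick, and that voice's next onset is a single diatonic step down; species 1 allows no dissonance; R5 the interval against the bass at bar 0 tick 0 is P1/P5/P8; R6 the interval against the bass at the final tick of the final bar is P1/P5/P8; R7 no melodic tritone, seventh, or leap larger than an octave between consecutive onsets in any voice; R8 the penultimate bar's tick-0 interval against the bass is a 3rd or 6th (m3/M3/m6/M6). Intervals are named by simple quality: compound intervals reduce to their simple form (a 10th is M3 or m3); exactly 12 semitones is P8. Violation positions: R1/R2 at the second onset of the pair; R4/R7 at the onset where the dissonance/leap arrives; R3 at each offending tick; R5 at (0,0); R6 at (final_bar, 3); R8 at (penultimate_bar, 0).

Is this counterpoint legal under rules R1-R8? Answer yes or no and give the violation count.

No (11 violations)

bar 0: v0=D3 v1=D4 v2=F4 (m3)
bar 1: v0=C3 v1=C4 v2=B3 (M7)
bar 2: v0=B2 v1=G3 v2=B3 (P8)
bar 3: v0=A2 v1=C3 v2=C4 (m3)
bar 4: v0=C3 v1=E3 v2=C4 (P8)
bar 5: v0=E3 v1=C4 v2=E4 (P8)
bar 6: v0=D3 v1=D4 v2=F4 (m3)
  R5 @ bar0.0: opens on m3
  R1 @ bar1.0: D3/D4 P8 -> C3/C4 P8 similar
  R3 @ bar1.0: C4 above B3
  R4 @ bar1.0: C3/B3 M7 untreated
  R7 @ bar1.0: F4->B3 leap 6st
  R3 @ bar1.1: C4 above B3
  R3 @ bar1.2: C4 above B3
  R3 @ bar1.3: C4 above B3
  R1 @ bar5.0: C3/C4 P8 -> E3/E4 P8 similar
  R8 @ bar5.0: penult P8 not 3rd/6th
  R6 @ bar6.3: closes on m3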